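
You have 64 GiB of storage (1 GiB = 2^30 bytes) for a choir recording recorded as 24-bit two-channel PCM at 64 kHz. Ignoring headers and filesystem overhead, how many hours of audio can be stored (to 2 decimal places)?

49.71 hours

Uncompressed byte rate = 64,000 × 3 × 2 = 384,000 bytes/s.
Capacity = 64 × 1,073,741,824 = 68,719,476,736 bytes.
68,719,476,736 / 384,000 ≈ 178956.97 s → 49.71 hours.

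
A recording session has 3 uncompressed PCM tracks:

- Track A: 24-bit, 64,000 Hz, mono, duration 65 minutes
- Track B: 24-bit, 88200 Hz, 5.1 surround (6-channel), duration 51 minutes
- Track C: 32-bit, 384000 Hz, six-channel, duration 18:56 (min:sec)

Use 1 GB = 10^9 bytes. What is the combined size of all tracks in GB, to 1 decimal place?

Track A: 65 minutes = 3,900 s; 64,000 × 3,900 × 3 × 1 = 748,800,000 bytes.
Track B: 51 minutes = 3,060 s; 88,200 × 3,060 × 3 × 6 = 4,858,056,000 bytes.
Track C: 18:56 (min:sec) = 1,136 s; 384,000 × 1,136 × 4 × 6 = 10,469,376,000 bytes.
Total = 16,076,232,000 bytes = 16.1 GB.

16.1 GB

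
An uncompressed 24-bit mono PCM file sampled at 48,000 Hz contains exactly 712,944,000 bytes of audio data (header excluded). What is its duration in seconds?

4,951 seconds

Byte rate = 48,000 × 3 × 1 = 144,000 bytes/s.
Duration = 712,944,000 / 144,000 = 4,951 s.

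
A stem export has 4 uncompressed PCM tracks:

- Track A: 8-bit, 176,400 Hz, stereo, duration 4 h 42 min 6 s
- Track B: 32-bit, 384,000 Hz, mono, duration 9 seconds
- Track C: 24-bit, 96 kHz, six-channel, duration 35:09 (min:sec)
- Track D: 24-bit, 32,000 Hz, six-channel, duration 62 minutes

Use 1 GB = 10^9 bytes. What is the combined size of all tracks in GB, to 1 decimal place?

11.8 GB

Track A: 4 h 42 min 6 s = 16,926 s; 176,400 × 16,926 × 1 × 2 = 5,971,492,800 bytes.
Track B: 384,000 × 9 × 4 × 1 = 13,824,000 bytes.
Track C: 35:09 (min:sec) = 2,109 s; 96,000 × 2,109 × 3 × 6 = 3,644,352,000 bytes.
Track D: 62 minutes = 3,720 s; 32,000 × 3,720 × 3 × 6 = 2,142,720,000 bytes.
Total = 11,772,388,800 bytes = 11.8 GB.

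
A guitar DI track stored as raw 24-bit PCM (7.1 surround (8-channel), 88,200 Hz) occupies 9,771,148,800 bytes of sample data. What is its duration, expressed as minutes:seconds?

76:56

Byte rate = 88,200 × 3 × 8 = 2,116,800 bytes/s.
Duration = 9,771,148,800 / 2,116,800 = 4,616 s.
4,616 s = 76:56.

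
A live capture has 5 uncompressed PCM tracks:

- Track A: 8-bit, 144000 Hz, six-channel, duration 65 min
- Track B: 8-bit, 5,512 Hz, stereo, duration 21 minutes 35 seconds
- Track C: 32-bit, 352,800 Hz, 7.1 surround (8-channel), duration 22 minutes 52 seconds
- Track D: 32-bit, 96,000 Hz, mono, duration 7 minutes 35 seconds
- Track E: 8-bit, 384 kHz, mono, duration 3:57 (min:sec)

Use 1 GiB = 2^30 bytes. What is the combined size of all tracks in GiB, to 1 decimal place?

17.8 GiB

Track A: 65 min = 3,900 s; 144,000 × 3,900 × 1 × 6 = 3,369,600,000 bytes.
Track B: 21 minutes 35 seconds = 1,295 s; 5,512 × 1,295 × 1 × 2 = 14,276,080 bytes.
Track C: 22 minutes 52 seconds = 1,372 s; 352,800 × 1,372 × 4 × 8 = 15,489,331,200 bytes.
Track D: 7 minutes 35 seconds = 455 s; 96,000 × 455 × 4 × 1 = 174,720,000 bytes.
Track E: 3:57 (min:sec) = 237 s; 384,000 × 237 × 1 × 1 = 91,008,000 bytes.
Total = 19,138,935,280 bytes = 17.8 GiB.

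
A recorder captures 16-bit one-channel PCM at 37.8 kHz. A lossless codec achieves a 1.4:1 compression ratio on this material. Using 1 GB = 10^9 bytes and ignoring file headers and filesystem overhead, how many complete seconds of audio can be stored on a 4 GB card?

Uncompressed byte rate = 37,800 × 2 × 1 = 75,600 bytes/s.
After 1.4:1 compression, effective rate ≈ 54000 bytes/s.
Capacity = 4 × 1,000,000,000 = 4,000,000,000 bytes.
4,000,000,000 / effective rate ≈ 74074.07 s → 74,074 seconds.

74,074 seconds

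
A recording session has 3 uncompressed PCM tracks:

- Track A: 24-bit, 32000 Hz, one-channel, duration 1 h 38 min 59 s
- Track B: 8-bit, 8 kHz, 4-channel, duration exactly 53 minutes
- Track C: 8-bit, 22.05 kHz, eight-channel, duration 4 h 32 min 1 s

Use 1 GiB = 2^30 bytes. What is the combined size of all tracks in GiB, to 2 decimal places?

3.31 GiB

Track A: 1 h 38 min 59 s = 5,939 s; 32,000 × 5,939 × 3 × 1 = 570,144,000 bytes.
Track B: exactly 53 minutes = 3,180 s; 8,000 × 3,180 × 1 × 4 = 101,760,000 bytes.
Track C: 4 h 32 min 1 s = 16,321 s; 22,050 × 16,321 × 1 × 8 = 2,879,024,400 bytes.
Total = 3,550,928,400 bytes = 3.31 GiB.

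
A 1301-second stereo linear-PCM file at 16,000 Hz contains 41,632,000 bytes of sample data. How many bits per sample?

Bytes per sample = 41,632,000 / (16,000 × 1,301 × 2) = 41,632,000 / 41,632,000 = 1.
Bit depth = 1 × 8 = 8 bits.

8 bits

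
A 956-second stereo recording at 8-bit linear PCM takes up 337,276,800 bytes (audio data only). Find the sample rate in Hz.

Bytes = sample_rate × seconds × bytes_per_sample × channels.
sample_rate = 337,276,800 / (956 × 1 × 2) = 337,276,800 / 1,912 = 176,400 Hz.

176,400 Hz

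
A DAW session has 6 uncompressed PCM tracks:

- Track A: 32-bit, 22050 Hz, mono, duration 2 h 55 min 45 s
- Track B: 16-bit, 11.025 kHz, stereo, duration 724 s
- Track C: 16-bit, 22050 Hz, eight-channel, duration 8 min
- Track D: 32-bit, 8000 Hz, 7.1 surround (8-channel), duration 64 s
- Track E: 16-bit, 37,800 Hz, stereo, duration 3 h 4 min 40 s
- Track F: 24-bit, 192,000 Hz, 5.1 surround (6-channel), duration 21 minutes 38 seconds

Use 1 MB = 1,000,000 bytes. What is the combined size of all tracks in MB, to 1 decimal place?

Track A: 2 h 55 min 45 s = 10,545 s; 22,050 × 10,545 × 4 × 1 = 930,069,000 bytes.
Track B: 11,025 × 724 × 2 × 2 = 31,928,400 bytes.
Track C: 8 min = 480 s; 22,050 × 480 × 2 × 8 = 169,344,000 bytes.
Track D: 8,000 × 64 × 4 × 8 = 16,384,000 bytes.
Track E: 3 h 4 min 40 s = 11,080 s; 37,800 × 11,080 × 2 × 2 = 1,675,296,000 bytes.
Track F: 21 minutes 38 seconds = 1,298 s; 192,000 × 1,298 × 3 × 6 = 4,485,888,000 bytes.
Total = 7,308,909,400 bytes = 7308.9 MB.

7308.9 MB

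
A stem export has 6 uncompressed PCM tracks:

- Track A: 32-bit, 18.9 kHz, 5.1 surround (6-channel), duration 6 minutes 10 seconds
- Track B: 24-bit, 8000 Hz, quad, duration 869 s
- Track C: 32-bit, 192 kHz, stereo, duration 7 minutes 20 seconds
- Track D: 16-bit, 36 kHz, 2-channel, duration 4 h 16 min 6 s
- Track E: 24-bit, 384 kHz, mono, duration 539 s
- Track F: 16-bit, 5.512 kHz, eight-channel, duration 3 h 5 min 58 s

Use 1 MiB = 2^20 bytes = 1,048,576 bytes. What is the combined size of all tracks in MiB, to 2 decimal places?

4524.97 MiB

Track A: 6 minutes 10 seconds = 370 s; 18,900 × 370 × 4 × 6 = 167,832,000 bytes.
Track B: 8,000 × 869 × 3 × 4 = 83,424,000 bytes.
Track C: 7 minutes 20 seconds = 440 s; 192,000 × 440 × 4 × 2 = 675,840,000 bytes.
Track D: 4 h 16 min 6 s = 15,366 s; 36,000 × 15,366 × 2 × 2 = 2,212,704,000 bytes.
Track E: 384,000 × 539 × 3 × 1 = 620,928,000 bytes.
Track F: 3 h 5 min 58 s = 11,158 s; 5,512 × 11,158 × 2 × 8 = 984,046,336 bytes.
Total = 4,744,774,336 bytes = 4524.97 MiB.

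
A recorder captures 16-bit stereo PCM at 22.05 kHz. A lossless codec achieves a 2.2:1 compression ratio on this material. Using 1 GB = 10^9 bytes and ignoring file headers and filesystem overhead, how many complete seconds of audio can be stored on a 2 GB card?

49,886 seconds

Uncompressed byte rate = 22,050 × 2 × 2 = 88,200 bytes/s.
After 2.2:1 compression, effective rate ≈ 40090.91 bytes/s.
Capacity = 2 × 1,000,000,000 = 2,000,000,000 bytes.
2,000,000,000 / effective rate ≈ 49886.62 s → 49,886 seconds.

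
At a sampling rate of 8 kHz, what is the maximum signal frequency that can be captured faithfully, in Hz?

4,000 Hz

Nyquist frequency = sample rate / 2 = 8,000 / 2 = 4,000 Hz.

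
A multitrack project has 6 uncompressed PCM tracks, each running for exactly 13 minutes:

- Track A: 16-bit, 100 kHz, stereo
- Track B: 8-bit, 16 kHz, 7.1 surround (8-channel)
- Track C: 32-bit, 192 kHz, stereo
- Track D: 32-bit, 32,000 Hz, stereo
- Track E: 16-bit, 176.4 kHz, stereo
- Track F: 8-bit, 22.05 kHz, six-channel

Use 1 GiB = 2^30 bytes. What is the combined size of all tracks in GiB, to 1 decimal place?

exactly 13 minutes = 780 s.
Track A: 100,000 × 780 × 2 × 2 = 312,000,000 bytes.
Track B: 16,000 × 780 × 1 × 8 = 99,840,000 bytes.
Track C: 192,000 × 780 × 4 × 2 = 1,198,080,000 bytes.
Track D: 32,000 × 780 × 4 × 2 = 199,680,000 bytes.
Track E: 176,400 × 780 × 2 × 2 = 550,368,000 bytes.
Track F: 22,050 × 780 × 1 × 6 = 103,194,000 bytes.
Total = 2,463,162,000 bytes = 2.3 GiB.

2.3 GiB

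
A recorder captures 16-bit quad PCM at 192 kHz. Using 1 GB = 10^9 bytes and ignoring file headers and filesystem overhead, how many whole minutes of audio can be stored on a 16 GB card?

Uncompressed byte rate = 192,000 × 2 × 4 = 1,536,000 bytes/s.
Capacity = 16 × 1,000,000,000 = 16,000,000,000 bytes.
16,000,000,000 / 1,536,000 ≈ 10416.67 s → 173 minutes.

173 minutes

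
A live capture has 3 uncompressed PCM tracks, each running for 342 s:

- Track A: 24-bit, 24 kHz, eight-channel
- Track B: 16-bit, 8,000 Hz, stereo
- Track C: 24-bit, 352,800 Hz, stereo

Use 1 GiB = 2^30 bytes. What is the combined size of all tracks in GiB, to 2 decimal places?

0.87 GiB

Track A: 24,000 × 342 × 3 × 8 = 196,992,000 bytes.
Track B: 8,000 × 342 × 2 × 2 = 10,944,000 bytes.
Track C: 352,800 × 342 × 3 × 2 = 723,945,600 bytes.
Total = 931,881,600 bytes = 0.87 GiB.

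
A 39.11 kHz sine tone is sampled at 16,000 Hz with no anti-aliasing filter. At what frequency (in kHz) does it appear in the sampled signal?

7.11 kHz

Nyquist = 16,000/2 = 8,000 Hz; 39,110 Hz exceeds it.
Alias = |39,110 − 2×16,000| = |39,110 − 32,000| = 7,110 Hz = 7.11 kHz.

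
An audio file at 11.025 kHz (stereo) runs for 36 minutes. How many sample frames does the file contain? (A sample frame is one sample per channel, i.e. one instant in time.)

23,814,000 sample frames

36 minutes = 2,160 s.
11,025 samples/s × 2,160 s = 23,814,000 frames.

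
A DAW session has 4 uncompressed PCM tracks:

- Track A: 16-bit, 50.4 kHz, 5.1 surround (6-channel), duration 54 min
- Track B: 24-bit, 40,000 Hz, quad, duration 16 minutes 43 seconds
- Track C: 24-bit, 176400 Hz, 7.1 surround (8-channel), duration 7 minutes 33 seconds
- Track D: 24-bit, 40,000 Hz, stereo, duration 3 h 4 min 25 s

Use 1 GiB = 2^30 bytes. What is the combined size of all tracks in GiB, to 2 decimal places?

Track A: 54 min = 3,240 s; 50,400 × 3,240 × 2 × 6 = 1,959,552,000 bytes.
Track B: 16 minutes 43 seconds = 1,003 s; 40,000 × 1,003 × 3 × 4 = 481,440,000 bytes.
Track C: 7 minutes 33 seconds = 453 s; 176,400 × 453 × 3 × 8 = 1,917,820,800 bytes.
Track D: 3 h 4 min 25 s = 11,065 s; 40,000 × 11,065 × 3 × 2 = 2,655,600,000 bytes.
Total = 7,014,412,800 bytes = 6.53 GiB.

6.53 GiB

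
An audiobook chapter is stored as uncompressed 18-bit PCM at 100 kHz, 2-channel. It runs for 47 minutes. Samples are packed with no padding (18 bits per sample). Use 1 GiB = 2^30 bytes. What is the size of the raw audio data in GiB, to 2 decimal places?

Duration = 47 minutes = 2,820 s.
Bits = 100,000 × 2,820 × 18 × 2 = 10,152,000,000 bits = 1,269,000,000 bytes.
1,269,000,000 / 1,073,741,824 = 1.18 GiB.

1.18 GiB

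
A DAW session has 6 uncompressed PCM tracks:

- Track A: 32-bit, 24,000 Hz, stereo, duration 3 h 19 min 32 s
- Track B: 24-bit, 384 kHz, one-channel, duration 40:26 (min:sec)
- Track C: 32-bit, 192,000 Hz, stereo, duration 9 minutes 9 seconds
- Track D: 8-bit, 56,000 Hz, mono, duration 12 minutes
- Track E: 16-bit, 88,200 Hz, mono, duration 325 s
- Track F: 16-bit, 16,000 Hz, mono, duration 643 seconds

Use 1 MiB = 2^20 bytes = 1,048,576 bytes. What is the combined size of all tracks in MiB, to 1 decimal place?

5774.4 MiB

Track A: 3 h 19 min 32 s = 11,972 s; 24,000 × 11,972 × 4 × 2 = 2,298,624,000 bytes.
Track B: 40:26 (min:sec) = 2,426 s; 384,000 × 2,426 × 3 × 1 = 2,794,752,000 bytes.
Track C: 9 minutes 9 seconds = 549 s; 192,000 × 549 × 4 × 2 = 843,264,000 bytes.
Track D: 12 minutes = 720 s; 56,000 × 720 × 1 × 1 = 40,320,000 bytes.
Track E: 88,200 × 325 × 2 × 1 = 57,330,000 bytes.
Track F: 16,000 × 643 × 2 × 1 = 20,576,000 bytes.
Total = 6,054,866,000 bytes = 5774.4 MiB.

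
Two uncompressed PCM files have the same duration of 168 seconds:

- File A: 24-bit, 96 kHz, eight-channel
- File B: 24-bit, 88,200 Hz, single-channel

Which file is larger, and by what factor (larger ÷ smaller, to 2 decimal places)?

File A: 96,000 × 3 × 8 = 2,304,000 bytes/s.
File B: 88,200 × 3 × 1 = 264,600 bytes/s.
File A is larger; ratio = 387,072,000 / 44,452,800 = 8.71.

File A, by a factor of 8.71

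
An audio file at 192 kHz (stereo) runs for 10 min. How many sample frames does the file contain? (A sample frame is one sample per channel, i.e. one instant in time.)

10 min = 600 s.
192,000 samples/s × 600 s = 115,200,000 frames.

115,200,000 sample frames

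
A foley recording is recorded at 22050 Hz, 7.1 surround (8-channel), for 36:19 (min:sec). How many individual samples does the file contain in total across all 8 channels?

36:19 (min:sec) = 2,179 s.
22,050 × 2,179 s × 8 ch = 384,375,600 samples.

384,375,600 samples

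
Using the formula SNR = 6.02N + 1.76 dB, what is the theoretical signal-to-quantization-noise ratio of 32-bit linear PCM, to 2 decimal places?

6.02 × 32 + 1.76 = 194.40 dB.

194.40 dB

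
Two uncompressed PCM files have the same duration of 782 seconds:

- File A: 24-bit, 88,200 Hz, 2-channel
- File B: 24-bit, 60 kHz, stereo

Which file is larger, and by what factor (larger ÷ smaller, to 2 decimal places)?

File A, by a factor of 1.47

File A: 88,200 × 3 × 2 = 529,200 bytes/s.
File B: 60,000 × 3 × 2 = 360,000 bytes/s.
File A is larger; ratio = 413,834,400 / 281,520,000 = 1.47.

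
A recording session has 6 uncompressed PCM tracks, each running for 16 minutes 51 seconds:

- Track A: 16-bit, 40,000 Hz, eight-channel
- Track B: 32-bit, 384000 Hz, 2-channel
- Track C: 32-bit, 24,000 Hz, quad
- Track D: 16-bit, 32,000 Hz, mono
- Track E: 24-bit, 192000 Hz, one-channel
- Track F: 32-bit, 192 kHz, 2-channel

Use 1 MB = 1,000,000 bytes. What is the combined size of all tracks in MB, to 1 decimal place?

6341.0 MB

16 minutes 51 seconds = 1,011 s.
Track A: 40,000 × 1,011 × 2 × 8 = 647,040,000 bytes.
Track B: 384,000 × 1,011 × 4 × 2 = 3,105,792,000 bytes.
Track C: 24,000 × 1,011 × 4 × 4 = 388,224,000 bytes.
Track D: 32,000 × 1,011 × 2 × 1 = 64,704,000 bytes.
Track E: 192,000 × 1,011 × 3 × 1 = 582,336,000 bytes.
Track F: 192,000 × 1,011 × 4 × 2 = 1,552,896,000 bytes.
Total = 6,340,992,000 bytes = 6341.0 MB.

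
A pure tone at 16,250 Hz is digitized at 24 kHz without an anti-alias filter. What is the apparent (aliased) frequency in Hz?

7,750 Hz

Nyquist = 24,000/2 = 12,000 Hz; 16,250 Hz exceeds it.
Alias = |16,250 − 1×24,000| = |16,250 − 24,000| = 7,750 Hz.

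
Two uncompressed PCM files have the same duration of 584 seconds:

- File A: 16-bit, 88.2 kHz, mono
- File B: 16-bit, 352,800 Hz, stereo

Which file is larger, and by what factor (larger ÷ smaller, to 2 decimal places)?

File B, by a factor of 8.00

File A: 88,200 × 2 × 1 = 176,400 bytes/s.
File B: 352,800 × 2 × 2 = 1,411,200 bytes/s.
File B is larger; ratio = 824,140,800 / 103,017,600 = 8.00.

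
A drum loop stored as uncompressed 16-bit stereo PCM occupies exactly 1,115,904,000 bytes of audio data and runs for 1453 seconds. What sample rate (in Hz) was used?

Bytes = sample_rate × seconds × bytes_per_sample × channels.
sample_rate = 1,115,904,000 / (1,453 × 2 × 2) = 1,115,904,000 / 5,812 = 192,000 Hz.

192,000 Hz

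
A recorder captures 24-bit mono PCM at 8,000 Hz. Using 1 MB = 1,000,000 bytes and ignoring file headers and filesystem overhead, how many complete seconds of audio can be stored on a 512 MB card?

21,333 seconds

Uncompressed byte rate = 8,000 × 3 × 1 = 24,000 bytes/s.
Capacity = 512 × 1,000,000 = 512,000,000 bytes.
512,000,000 / 24,000 ≈ 21333.33 s → 21,333 seconds.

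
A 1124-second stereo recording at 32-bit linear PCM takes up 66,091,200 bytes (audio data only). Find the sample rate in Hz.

7,350 Hz

Bytes = sample_rate × seconds × bytes_per_sample × channels.
sample_rate = 66,091,200 / (1,124 × 4 × 2) = 66,091,200 / 8,992 = 7,350 Hz.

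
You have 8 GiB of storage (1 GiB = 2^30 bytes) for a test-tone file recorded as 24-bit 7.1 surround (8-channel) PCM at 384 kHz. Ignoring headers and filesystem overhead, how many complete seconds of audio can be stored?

932 seconds

Uncompressed byte rate = 384,000 × 3 × 8 = 9,216,000 bytes/s.
Capacity = 8 × 1,073,741,824 = 8,589,934,592 bytes.
8,589,934,592 / 9,216,000 ≈ 932.07 s → 932 seconds.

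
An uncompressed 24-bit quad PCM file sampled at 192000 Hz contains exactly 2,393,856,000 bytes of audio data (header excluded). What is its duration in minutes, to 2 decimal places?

Byte rate = 192,000 × 3 × 4 = 2,304,000 bytes/s.
Duration = 2,393,856,000 / 2,304,000 = 1,039 s.
1,039 s / 60 = 17.32 minutes.

17.32 minutes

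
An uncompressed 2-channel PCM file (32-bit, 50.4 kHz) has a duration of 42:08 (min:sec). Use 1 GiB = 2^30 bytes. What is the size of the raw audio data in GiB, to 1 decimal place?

Duration = 42:08 (min:sec) = 2,528 s.
Bytes = 50,400 samples/s × 2,528 s × 4 bytes/sample × 2 ch = 1,019,289,600 bytes.
1,019,289,600 / 1,073,741,824 = 0.9 GiB.

0.9 GiB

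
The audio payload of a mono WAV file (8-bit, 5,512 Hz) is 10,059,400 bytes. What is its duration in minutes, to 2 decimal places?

30.42 minutes

Byte rate = 5,512 × 1 × 1 = 5,512 bytes/s.
Duration = 10,059,400 / 5,512 = 1,825 s.
1,825 s / 60 = 30.42 minutes.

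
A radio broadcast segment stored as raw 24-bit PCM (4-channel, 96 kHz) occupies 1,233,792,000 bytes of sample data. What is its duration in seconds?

Byte rate = 96,000 × 3 × 4 = 1,152,000 bytes/s.
Duration = 1,233,792,000 / 1,152,000 = 1,071 s.

1,071 seconds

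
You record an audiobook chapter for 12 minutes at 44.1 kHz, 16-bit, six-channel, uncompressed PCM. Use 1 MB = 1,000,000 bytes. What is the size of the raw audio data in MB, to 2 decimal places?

Duration = 12 minutes = 720 s.
Bytes = 44,100 samples/s × 720 s × 2 bytes/sample × 6 ch = 381,024,000 bytes.
381,024,000 / 1,000,000 = 381.02 MB.

381.02 MB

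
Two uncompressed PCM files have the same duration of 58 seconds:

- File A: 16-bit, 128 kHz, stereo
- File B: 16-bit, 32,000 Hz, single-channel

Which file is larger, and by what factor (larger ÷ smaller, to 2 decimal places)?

File A: 128,000 × 2 × 2 = 512,000 bytes/s.
File B: 32,000 × 2 × 1 = 64,000 bytes/s.
File A is larger; ratio = 29,696,000 / 3,712,000 = 8.00.

File A, by a factor of 8.00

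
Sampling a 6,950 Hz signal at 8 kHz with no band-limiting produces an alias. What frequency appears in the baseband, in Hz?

1,050 Hz

Nyquist = 8,000/2 = 4,000 Hz; 6,950 Hz exceeds it.
Alias = |6,950 − 1×8,000| = |6,950 − 8,000| = 1,050 Hz.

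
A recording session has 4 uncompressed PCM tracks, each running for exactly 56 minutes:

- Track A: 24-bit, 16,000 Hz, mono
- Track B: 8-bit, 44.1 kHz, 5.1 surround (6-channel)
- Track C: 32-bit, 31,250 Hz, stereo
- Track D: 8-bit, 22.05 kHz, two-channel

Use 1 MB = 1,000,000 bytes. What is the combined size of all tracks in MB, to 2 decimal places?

2038.51 MB

exactly 56 minutes = 3,360 s.
Track A: 16,000 × 3,360 × 3 × 1 = 161,280,000 bytes.
Track B: 44,100 × 3,360 × 1 × 6 = 889,056,000 bytes.
Track C: 31,250 × 3,360 × 4 × 2 = 840,000,000 bytes.
Track D: 22,050 × 3,360 × 1 × 2 = 148,176,000 bytes.
Total = 2,038,512,000 bytes = 2038.51 MB.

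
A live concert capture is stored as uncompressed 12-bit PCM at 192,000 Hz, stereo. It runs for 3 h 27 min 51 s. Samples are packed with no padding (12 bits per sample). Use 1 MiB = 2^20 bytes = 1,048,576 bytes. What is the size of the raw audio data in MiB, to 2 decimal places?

6850.52 MiB

Duration = 3 h 27 min 51 s = 12,471 s.
Bits = 192,000 × 12,471 × 12 × 2 = 57,466,368,000 bits = 7,183,296,000 bytes.
7,183,296,000 / 1,048,576 = 6850.52 MiB.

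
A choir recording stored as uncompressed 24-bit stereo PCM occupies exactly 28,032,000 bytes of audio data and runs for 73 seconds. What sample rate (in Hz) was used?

Bytes = sample_rate × seconds × bytes_per_sample × channels.
sample_rate = 28,032,000 / (73 × 3 × 2) = 28,032,000 / 438 = 64,000 Hz.

64,000 Hz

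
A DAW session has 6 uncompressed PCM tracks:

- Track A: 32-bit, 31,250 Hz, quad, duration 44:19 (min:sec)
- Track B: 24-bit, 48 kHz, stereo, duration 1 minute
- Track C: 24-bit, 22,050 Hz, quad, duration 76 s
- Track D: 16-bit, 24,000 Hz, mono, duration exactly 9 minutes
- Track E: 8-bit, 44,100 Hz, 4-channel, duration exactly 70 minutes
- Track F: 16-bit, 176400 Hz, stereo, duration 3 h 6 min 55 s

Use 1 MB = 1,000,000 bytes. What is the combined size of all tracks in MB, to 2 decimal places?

10046.99 MB

Track A: 44:19 (min:sec) = 2,659 s; 31,250 × 2,659 × 4 × 4 = 1,329,500,000 bytes.
Track B: 1 minute = 60 s; 48,000 × 60 × 3 × 2 = 17,280,000 bytes.
Track C: 22,050 × 76 × 3 × 4 = 20,109,600 bytes.
Track D: exactly 9 minutes = 540 s; 24,000 × 540 × 2 × 1 = 25,920,000 bytes.
Track E: exactly 70 minutes = 4,200 s; 44,100 × 4,200 × 1 × 4 = 740,880,000 bytes.
Track F: 3 h 6 min 55 s = 11,215 s; 176,400 × 11,215 × 2 × 2 = 7,913,304,000 bytes.
Total = 10,046,993,600 bytes = 10046.99 MB.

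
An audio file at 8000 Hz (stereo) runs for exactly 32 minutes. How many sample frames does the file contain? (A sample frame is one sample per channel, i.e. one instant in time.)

exactly 32 minutes = 1,920 s.
8,000 samples/s × 1,920 s = 15,360,000 frames.

15,360,000 sample frames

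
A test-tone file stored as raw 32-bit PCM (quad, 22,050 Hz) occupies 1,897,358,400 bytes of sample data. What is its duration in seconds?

Byte rate = 22,050 × 4 × 4 = 352,800 bytes/s.
Duration = 1,897,358,400 / 352,800 = 5,378 s.

5,378 seconds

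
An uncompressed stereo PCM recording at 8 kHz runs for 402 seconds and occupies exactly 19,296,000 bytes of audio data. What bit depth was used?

Bytes per sample = 19,296,000 / (8,000 × 402 × 2) = 19,296,000 / 6,432,000 = 3.
Bit depth = 3 × 8 = 24 bits.

24 bits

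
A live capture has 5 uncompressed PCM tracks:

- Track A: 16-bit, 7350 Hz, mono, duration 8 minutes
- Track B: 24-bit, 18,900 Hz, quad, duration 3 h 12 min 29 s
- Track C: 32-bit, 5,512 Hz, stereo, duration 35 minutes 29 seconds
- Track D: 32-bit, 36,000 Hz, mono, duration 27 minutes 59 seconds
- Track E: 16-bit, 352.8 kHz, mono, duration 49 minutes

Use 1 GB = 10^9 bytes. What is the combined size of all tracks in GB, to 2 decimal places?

Track A: 8 minutes = 480 s; 7,350 × 480 × 2 × 1 = 7,056,000 bytes.
Track B: 3 h 12 min 29 s = 11,549 s; 18,900 × 11,549 × 3 × 4 = 2,619,313,200 bytes.
Track C: 35 minutes 29 seconds = 2,129 s; 5,512 × 2,129 × 4 × 2 = 93,880,384 bytes.
Track D: 27 minutes 59 seconds = 1,679 s; 36,000 × 1,679 × 4 × 1 = 241,776,000 bytes.
Track E: 49 minutes = 2,940 s; 352,800 × 2,940 × 2 × 1 = 2,074,464,000 bytes.
Total = 5,036,489,584 bytes = 5.04 GB.

5.04 GB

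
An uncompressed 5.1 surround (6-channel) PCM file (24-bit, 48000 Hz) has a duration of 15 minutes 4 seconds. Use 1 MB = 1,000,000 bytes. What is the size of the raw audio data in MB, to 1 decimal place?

Duration = 15 minutes 4 seconds = 904 s.
Bytes = 48,000 samples/s × 904 s × 3 bytes/sample × 6 ch = 781,056,000 bytes.
781,056,000 / 1,000,000 = 781.1 MB.

781.1 MB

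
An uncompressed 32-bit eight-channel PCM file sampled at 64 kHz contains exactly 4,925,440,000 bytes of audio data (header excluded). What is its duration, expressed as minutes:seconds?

Byte rate = 64,000 × 4 × 8 = 2,048,000 bytes/s.
Duration = 4,925,440,000 / 2,048,000 = 2,405 s.
2,405 s = 40:05.

40:05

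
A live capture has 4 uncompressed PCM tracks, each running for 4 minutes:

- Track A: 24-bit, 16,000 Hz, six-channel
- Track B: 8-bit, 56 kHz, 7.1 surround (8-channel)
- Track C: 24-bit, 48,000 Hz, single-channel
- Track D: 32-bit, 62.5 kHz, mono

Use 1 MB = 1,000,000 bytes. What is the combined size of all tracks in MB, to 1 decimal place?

271.2 MB

4 minutes = 240 s.
Track A: 16,000 × 240 × 3 × 6 = 69,120,000 bytes.
Track B: 56,000 × 240 × 1 × 8 = 107,520,000 bytes.
Track C: 48,000 × 240 × 3 × 1 = 34,560,000 bytes.
Track D: 62,500 × 240 × 4 × 1 = 60,000,000 bytes.
Total = 271,200,000 bytes = 271.2 MB.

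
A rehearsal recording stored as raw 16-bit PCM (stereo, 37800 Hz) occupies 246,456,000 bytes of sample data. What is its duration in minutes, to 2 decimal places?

Byte rate = 37,800 × 2 × 2 = 151,200 bytes/s.
Duration = 246,456,000 / 151,200 = 1,630 s.
1,630 s / 60 = 27.17 minutes.

27.17 minutes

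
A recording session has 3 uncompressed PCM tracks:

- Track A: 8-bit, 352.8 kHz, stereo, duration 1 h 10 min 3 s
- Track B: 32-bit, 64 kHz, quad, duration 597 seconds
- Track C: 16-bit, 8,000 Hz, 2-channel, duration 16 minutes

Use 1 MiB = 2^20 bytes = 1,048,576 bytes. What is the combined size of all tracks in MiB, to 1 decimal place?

3440.6 MiB

Track A: 1 h 10 min 3 s = 4,203 s; 352,800 × 4,203 × 1 × 2 = 2,965,636,800 bytes.
Track B: 64,000 × 597 × 4 × 4 = 611,328,000 bytes.
Track C: 16 minutes = 960 s; 8,000 × 960 × 2 × 2 = 30,720,000 bytes.
Total = 3,607,684,800 bytes = 3440.6 MiB.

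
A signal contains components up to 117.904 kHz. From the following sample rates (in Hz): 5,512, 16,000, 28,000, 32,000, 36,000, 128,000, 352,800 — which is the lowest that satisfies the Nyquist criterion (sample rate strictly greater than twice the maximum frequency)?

Need sample rate > 2 × 117,904 = 235,808 Hz.
Lowest listed rate above 235,808 Hz is 352,800 Hz.

352,800 Hz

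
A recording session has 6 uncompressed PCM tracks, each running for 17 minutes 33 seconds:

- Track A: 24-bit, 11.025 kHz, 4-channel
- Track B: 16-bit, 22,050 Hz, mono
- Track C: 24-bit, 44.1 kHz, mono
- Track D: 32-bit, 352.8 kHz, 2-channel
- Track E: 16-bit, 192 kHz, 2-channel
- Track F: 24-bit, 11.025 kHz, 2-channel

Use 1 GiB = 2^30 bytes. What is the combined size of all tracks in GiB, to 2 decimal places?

17 minutes 33 seconds = 1,053 s.
Track A: 11,025 × 1,053 × 3 × 4 = 139,311,900 bytes.
Track B: 22,050 × 1,053 × 2 × 1 = 46,437,300 bytes.
Track C: 44,100 × 1,053 × 3 × 1 = 139,311,900 bytes.
Track D: 352,800 × 1,053 × 4 × 2 = 2,971,987,200 bytes.
Track E: 192,000 × 1,053 × 2 × 2 = 808,704,000 bytes.
Track F: 11,025 × 1,053 × 3 × 2 = 69,655,950 bytes.
Total = 4,175,408,250 bytes = 3.89 GiB.

3.89 GiB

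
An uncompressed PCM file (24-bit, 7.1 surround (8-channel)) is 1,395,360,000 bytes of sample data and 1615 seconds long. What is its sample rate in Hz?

Bytes = sample_rate × seconds × bytes_per_sample × channels.
sample_rate = 1,395,360,000 / (1,615 × 3 × 8) = 1,395,360,000 / 38,760 = 36,000 Hz.

36,000 Hz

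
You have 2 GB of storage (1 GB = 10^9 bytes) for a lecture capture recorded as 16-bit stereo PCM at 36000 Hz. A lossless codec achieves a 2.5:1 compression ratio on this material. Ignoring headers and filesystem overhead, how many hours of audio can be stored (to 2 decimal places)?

9.65 hours

Uncompressed byte rate = 36,000 × 2 × 2 = 144,000 bytes/s.
After 2.5:1 compression, effective rate ≈ 57600 bytes/s.
Capacity = 2 × 1,000,000,000 = 2,000,000,000 bytes.
2,000,000,000 / effective rate ≈ 34722.22 s → 9.65 hours.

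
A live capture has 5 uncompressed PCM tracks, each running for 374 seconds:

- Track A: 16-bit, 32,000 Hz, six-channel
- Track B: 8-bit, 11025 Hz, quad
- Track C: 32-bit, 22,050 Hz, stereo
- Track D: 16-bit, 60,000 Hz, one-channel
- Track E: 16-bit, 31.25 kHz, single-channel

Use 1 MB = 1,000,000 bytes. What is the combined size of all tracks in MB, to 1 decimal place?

Track A: 32,000 × 374 × 2 × 6 = 143,616,000 bytes.
Track B: 11,025 × 374 × 1 × 4 = 16,493,400 bytes.
Track C: 22,050 × 374 × 4 × 2 = 65,973,600 bytes.
Track D: 60,000 × 374 × 2 × 1 = 44,880,000 bytes.
Track E: 31,250 × 374 × 2 × 1 = 23,375,000 bytes.
Total = 294,338,000 bytes = 294.3 MB.

294.3 MB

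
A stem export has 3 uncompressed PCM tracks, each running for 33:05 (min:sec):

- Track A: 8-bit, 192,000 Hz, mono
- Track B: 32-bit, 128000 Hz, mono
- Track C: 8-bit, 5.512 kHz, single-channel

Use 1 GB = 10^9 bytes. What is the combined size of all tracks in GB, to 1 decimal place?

33:05 (min:sec) = 1,985 s.
Track A: 192,000 × 1,985 × 1 × 1 = 381,120,000 bytes.
Track B: 128,000 × 1,985 × 4 × 1 = 1,016,320,000 bytes.
Track C: 5,512 × 1,985 × 1 × 1 = 10,941,320 bytes.
Total = 1,408,381,320 bytes = 1.4 GB.

1.4 GB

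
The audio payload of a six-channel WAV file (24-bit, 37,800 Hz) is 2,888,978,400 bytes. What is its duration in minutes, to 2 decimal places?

70.77 minutes

Byte rate = 37,800 × 3 × 6 = 680,400 bytes/s.
Duration = 2,888,978,400 / 680,400 = 4,246 s.
4,246 s / 60 = 70.77 minutes.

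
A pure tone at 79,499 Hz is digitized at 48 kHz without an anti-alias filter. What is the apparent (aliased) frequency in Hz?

Nyquist = 48,000/2 = 24,000 Hz; 79,499 Hz exceeds it.
Alias = |79,499 − 2×48,000| = |79,499 − 96,000| = 16,501 Hz.

16,501 Hz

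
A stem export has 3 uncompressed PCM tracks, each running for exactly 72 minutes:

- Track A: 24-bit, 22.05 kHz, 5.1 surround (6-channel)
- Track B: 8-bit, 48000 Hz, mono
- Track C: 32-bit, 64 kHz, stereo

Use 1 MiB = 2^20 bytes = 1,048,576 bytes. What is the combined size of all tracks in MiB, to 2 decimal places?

exactly 72 minutes = 4,320 s.
Track A: 22,050 × 4,320 × 3 × 6 = 1,714,608,000 bytes.
Track B: 48,000 × 4,320 × 1 × 1 = 207,360,000 bytes.
Track C: 64,000 × 4,320 × 4 × 2 = 2,211,840,000 bytes.
Total = 4,133,808,000 bytes = 3942.31 MiB.

3942.31 MiB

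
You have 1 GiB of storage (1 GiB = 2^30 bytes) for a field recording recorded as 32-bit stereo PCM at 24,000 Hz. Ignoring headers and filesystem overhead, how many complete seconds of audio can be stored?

5,592 seconds

Uncompressed byte rate = 24,000 × 4 × 2 = 192,000 bytes/s.
Capacity = 1 × 1,073,741,824 = 1,073,741,824 bytes.
1,073,741,824 / 192,000 ≈ 5592.41 s → 5,592 seconds.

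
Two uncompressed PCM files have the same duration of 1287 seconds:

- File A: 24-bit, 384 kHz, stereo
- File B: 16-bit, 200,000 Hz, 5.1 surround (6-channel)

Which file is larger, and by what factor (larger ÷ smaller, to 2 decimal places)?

File A: 384,000 × 3 × 2 = 2,304,000 bytes/s.
File B: 200,000 × 2 × 6 = 2,400,000 bytes/s.
File B is larger; ratio = 3,088,800,000 / 2,965,248,000 = 1.04.

File B, by a factor of 1.04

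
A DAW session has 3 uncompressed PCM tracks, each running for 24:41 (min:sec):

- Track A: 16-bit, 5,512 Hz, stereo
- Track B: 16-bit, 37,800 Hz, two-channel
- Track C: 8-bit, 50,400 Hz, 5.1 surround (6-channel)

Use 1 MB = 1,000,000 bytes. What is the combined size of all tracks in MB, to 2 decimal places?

704.43 MB

24:41 (min:sec) = 1,481 s.
Track A: 5,512 × 1,481 × 2 × 2 = 32,653,088 bytes.
Track B: 37,800 × 1,481 × 2 × 2 = 223,927,200 bytes.
Track C: 50,400 × 1,481 × 1 × 6 = 447,854,400 bytes.
Total = 704,434,688 bytes = 704.43 MB.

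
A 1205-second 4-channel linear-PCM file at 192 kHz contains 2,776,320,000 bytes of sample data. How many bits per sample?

24 bits

Bytes per sample = 2,776,320,000 / (192,000 × 1,205 × 4) = 2,776,320,000 / 925,440,000 = 3.
Bit depth = 3 × 8 = 24 bits.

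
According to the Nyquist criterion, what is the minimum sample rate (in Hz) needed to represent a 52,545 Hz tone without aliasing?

105,090 Hz

Minimum sample rate = 2 × 52,545 Hz = 105,090 Hz.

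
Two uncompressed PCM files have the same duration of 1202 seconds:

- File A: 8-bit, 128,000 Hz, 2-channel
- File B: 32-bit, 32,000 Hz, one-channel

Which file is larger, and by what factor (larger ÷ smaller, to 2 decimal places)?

File A: 128,000 × 1 × 2 = 256,000 bytes/s.
File B: 32,000 × 4 × 1 = 128,000 bytes/s.
File A is larger; ratio = 307,712,000 / 153,856,000 = 2.00.

File A, by a factor of 2.00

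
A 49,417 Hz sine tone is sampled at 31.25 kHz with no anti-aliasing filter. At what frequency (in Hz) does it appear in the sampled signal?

13,083 Hz

Nyquist = 31,250/2 = 15,625 Hz; 49,417 Hz exceeds it.
Alias = |49,417 − 2×31,250| = |49,417 − 62,500| = 13,083 Hz.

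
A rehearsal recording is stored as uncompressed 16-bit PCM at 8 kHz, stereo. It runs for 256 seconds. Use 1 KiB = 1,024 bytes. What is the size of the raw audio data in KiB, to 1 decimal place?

Bytes = 8,000 samples/s × 256 s × 2 bytes/sample × 2 ch = 8,192,000 bytes.
8,192,000 / 1,024 = 8000.0 KiB.

8000.0 KiB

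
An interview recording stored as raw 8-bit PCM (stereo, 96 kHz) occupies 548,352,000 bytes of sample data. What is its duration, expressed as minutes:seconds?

47:36

Byte rate = 96,000 × 1 × 2 = 192,000 bytes/s.
Duration = 548,352,000 / 192,000 = 2,856 s.
2,856 s = 47:36.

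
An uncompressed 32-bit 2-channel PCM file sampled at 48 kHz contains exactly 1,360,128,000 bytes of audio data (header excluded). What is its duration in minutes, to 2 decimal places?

59.03 minutes

Byte rate = 48,000 × 4 × 2 = 384,000 bytes/s.
Duration = 1,360,128,000 / 384,000 = 3,542 s.
3,542 s / 60 = 59.03 minutes.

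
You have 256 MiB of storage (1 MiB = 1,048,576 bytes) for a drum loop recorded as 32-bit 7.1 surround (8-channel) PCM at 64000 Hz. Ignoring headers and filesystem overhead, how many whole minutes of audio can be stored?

2 minutes

Uncompressed byte rate = 64,000 × 4 × 8 = 2,048,000 bytes/s.
Capacity = 256 × 1,048,576 = 268,435,456 bytes.
268,435,456 / 2,048,000 ≈ 131.07 s → 2 minutes.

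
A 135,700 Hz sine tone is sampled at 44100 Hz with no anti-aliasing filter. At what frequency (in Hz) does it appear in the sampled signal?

3,400 Hz

Nyquist = 44,100/2 = 22,050 Hz; 135,700 Hz exceeds it.
Alias = |135,700 − 3×44,100| = |135,700 − 132,300| = 3,400 Hz.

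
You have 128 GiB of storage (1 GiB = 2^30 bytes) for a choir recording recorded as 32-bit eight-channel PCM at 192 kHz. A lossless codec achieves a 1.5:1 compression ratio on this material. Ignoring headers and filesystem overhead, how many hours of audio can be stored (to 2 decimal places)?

Uncompressed byte rate = 192,000 × 4 × 8 = 6,144,000 bytes/s.
After 1.5:1 compression, effective rate ≈ 4096000 bytes/s.
Capacity = 128 × 1,073,741,824 = 137,438,953,472 bytes.
137,438,953,472 / effective rate ≈ 33554.43 s → 9.32 hours.

9.32 hours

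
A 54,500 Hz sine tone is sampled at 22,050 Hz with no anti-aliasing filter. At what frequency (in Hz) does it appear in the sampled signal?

Nyquist = 22,050/2 = 11,025 Hz; 54,500 Hz exceeds it.
Alias = |54,500 − 2×22,050| = |54,500 − 44,100| = 10,400 Hz.

10,400 Hz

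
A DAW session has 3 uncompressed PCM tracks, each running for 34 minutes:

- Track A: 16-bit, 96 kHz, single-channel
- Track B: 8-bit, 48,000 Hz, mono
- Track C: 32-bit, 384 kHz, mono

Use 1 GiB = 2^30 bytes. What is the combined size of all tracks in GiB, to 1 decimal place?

34 minutes = 2,040 s.
Track A: 96,000 × 2,040 × 2 × 1 = 391,680,000 bytes.
Track B: 48,000 × 2,040 × 1 × 1 = 97,920,000 bytes.
Track C: 384,000 × 2,040 × 4 × 1 = 3,133,440,000 bytes.
Total = 3,623,040,000 bytes = 3.4 GiB.

3.4 GiB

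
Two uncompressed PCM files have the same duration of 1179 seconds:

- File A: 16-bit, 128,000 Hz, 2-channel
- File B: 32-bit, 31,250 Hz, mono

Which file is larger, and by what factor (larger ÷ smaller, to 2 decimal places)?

File A: 128,000 × 2 × 2 = 512,000 bytes/s.
File B: 31,250 × 4 × 1 = 125,000 bytes/s.
File A is larger; ratio = 603,648,000 / 147,375,000 = 4.10.

File A, by a factor of 4.10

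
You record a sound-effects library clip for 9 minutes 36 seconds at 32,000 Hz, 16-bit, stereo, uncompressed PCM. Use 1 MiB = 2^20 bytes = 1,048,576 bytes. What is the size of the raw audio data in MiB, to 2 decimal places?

70.31 MiB

Duration = 9 minutes 36 seconds = 576 s.
Bytes = 32,000 samples/s × 576 s × 2 bytes/sample × 2 ch = 73,728,000 bytes.
73,728,000 / 1,048,576 = 70.31 MiB.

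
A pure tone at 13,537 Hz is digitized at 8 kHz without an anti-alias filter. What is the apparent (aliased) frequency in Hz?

2,463 Hz

Nyquist = 8,000/2 = 4,000 Hz; 13,537 Hz exceeds it.
Alias = |13,537 − 2×8,000| = |13,537 − 16,000| = 2,463 Hz.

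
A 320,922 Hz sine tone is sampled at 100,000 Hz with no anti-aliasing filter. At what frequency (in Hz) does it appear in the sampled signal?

Nyquist = 100,000/2 = 50,000 Hz; 320,922 Hz exceeds it.
Alias = |320,922 − 3×100,000| = |320,922 − 300,000| = 20,922 Hz.

20,922 Hz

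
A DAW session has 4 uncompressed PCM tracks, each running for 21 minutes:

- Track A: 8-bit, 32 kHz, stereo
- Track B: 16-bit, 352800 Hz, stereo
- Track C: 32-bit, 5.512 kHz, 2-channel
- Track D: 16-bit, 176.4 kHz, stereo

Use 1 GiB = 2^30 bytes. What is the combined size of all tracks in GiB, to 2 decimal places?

21 minutes = 1,260 s.
Track A: 32,000 × 1,260 × 1 × 2 = 80,640,000 bytes.
Track B: 352,800 × 1,260 × 2 × 2 = 1,778,112,000 bytes.
Track C: 5,512 × 1,260 × 4 × 2 = 55,560,960 bytes.
Track D: 176,400 × 1,260 × 2 × 2 = 889,056,000 bytes.
Total = 2,803,368,960 bytes = 2.61 GiB.

2.61 GiB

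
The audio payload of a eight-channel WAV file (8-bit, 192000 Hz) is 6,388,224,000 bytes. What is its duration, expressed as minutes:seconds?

69:19

Byte rate = 192,000 × 1 × 8 = 1,536,000 bytes/s.
Duration = 6,388,224,000 / 1,536,000 = 4,159 s.
4,159 s = 69:19.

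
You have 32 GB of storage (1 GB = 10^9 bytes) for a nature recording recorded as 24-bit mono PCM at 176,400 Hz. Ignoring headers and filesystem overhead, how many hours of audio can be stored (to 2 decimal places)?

16.80 hours

Uncompressed byte rate = 176,400 × 3 × 1 = 529,200 bytes/s.
Capacity = 32 × 1,000,000,000 = 32,000,000,000 bytes.
32,000,000,000 / 529,200 ≈ 60468.63 s → 16.80 hours.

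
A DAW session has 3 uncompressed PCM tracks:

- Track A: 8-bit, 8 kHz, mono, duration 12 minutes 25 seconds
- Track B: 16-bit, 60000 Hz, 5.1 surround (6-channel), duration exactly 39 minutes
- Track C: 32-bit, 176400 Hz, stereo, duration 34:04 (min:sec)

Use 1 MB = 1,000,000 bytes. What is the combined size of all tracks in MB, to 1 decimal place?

Track A: 12 minutes 25 seconds = 745 s; 8,000 × 745 × 1 × 1 = 5,960,000 bytes.
Track B: exactly 39 minutes = 2,340 s; 60,000 × 2,340 × 2 × 6 = 1,684,800,000 bytes.
Track C: 34:04 (min:sec) = 2,044 s; 176,400 × 2,044 × 4 × 2 = 2,884,492,800 bytes.
Total = 4,575,252,800 bytes = 4575.3 MB.

4575.3 MB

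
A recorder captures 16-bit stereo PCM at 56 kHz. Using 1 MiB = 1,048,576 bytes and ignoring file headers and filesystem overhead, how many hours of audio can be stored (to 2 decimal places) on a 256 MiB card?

0.33 hours

Uncompressed byte rate = 56,000 × 2 × 2 = 224,000 bytes/s.
Capacity = 256 × 1,048,576 = 268,435,456 bytes.
268,435,456 / 224,000 ≈ 1198.37 s → 0.33 hours.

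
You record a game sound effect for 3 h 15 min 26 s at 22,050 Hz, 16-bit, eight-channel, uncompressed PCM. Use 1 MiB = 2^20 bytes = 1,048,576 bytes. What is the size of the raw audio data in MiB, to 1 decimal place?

Duration = 3 h 15 min 26 s = 11,726 s.
Bytes = 22,050 samples/s × 11,726 s × 2 bytes/sample × 8 ch = 4,136,932,800 bytes.
4,136,932,800 / 1,048,576 = 3945.3 MiB.

3945.3 MiB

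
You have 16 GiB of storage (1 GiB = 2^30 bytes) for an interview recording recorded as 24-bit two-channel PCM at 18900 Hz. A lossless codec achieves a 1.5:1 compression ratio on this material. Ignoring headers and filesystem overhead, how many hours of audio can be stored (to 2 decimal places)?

Uncompressed byte rate = 18,900 × 3 × 2 = 113,400 bytes/s.
After 1.5:1 compression, effective rate ≈ 75600 bytes/s.
Capacity = 16 × 1,073,741,824 = 17,179,869,184 bytes.
17,179,869,184 / effective rate ≈ 227246.95 s → 63.12 hours.

63.12 hours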